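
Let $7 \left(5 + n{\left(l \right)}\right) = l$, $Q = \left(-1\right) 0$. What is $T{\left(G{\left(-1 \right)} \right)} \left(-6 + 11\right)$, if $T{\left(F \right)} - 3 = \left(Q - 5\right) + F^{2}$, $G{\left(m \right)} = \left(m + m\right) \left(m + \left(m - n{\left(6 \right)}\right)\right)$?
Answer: $\frac{4010}{49} \approx 81.837$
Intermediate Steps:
$Q = 0$
$n{\left(l \right)} = -5 + \frac{l}{7}$
$G{\left(m \right)} = 2 m \left(\frac{29}{7} + 2 m\right)$ ($G{\left(m \right)} = \left(m + m\right) \left(m - \left(-5 + \frac{6}{7} - m\right)\right) = 2 m \left(m + \left(m - \left(-5 + \frac{6}{7}\right)\right)\right) = 2 m \left(m + \left(m - - \frac{29}{7}\right)\right) = 2 m \left(m + \left(m + \frac{29}{7}\right)\right) = 2 m \left(m + \left(\frac{29}{7} + m\right)\right) = 2 m \left(\frac{29}{7} + 2 m\right)$)
$T{\left(F \right)} = -2 + F^{2}$ ($T{\left(F \right)} = 3 + \left(\left(0 - 5\right) + F^{2}\right) = 3 + \left(-5 + F^{2}\right) = -2 + F^{2}$)
$T{\left(G{\left(-1 \right)} \right)} \left(-6 + 11\right) = \left(-2 + \left(\frac{2}{7} \left(-1\right) \left(29 + 14 \left(-1\right)\right)\right)^{2}\right) \left(-6 + 11\right) = \left(-2 + \left(\frac{2}{7} \left(-1\right) \left(29 - 14\right)\right)^{2}\right) 5 = \left(-2 + \left(\frac{2}{7} \left(-1\right) 15\right)^{2}\right) 5 = \left(-2 + \left(- \frac{30}{7}\right)^{2}\right) 5 = \left(-2 + \frac{900}{49}\right) 5 = \frac{802}{49} \cdot 5 = \frac{4010}{49}$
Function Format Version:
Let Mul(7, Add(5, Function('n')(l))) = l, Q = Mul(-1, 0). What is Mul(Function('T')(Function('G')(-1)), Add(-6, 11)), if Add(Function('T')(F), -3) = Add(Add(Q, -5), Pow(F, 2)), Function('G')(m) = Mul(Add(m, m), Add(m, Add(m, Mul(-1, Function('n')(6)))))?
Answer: Rational(4010, 49) ≈ 81.837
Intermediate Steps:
Q = 0
Function('n')(l) = Add(-5, Mul(Rational(1, 7), l))
Function('G')(m) = Mul(2, m, Add(Rational(29, 7), Mul(2, m))) (Function('G')(m) = Mul(Add(m, m), Add(m, Add(m, Mul(-1, Add(-5, Mul(Rational(1, 7), 6)))))) = Mul(Mul(2, m), Add(m, Add(m, Mul(-1, Add(-5, Rational(6, 7)))))) = Mul(Mul(2, m), Add(m, Add(m, Mul(-1, Rational(-29, 7))))) = Mul(Mul(2, m), Add(m, Add(m, Rational(29, 7)))) = Mul(Mul(2, m), Add(m, Add(Rational(29, 7), m))) = Mul(Mul(2, m), Add(Rational(29, 7), Mul(2, m))) = Mul(2, m, Add(Rational(29, 7), Mul(2, m))))
Function('T')(F) = Add(-2, Pow(F, 2)) (Function('T')(F) = Add(3, Add(Add(0, -5), Pow(F, 2))) = Add(3, Add(-5, Pow(F, 2))) = Add(-2, Pow(F, 2)))
Mul(Function('T')(Function('G')(-1)), Add(-6, 11)) = Mul(Add(-2, Pow(Mul(Rational(2, 7), -1, Add(29, Mul(14, -1))), 2)), Add(-6, 11)) = Mul(Add(-2, Pow(Mul(Rational(2, 7), -1, Add(29, -14)), 2)), 5) = Mul(Add(-2, Pow(Mul(Rational(2, 7), -1, 15), 2)), 5) = Mul(Add(-2, Pow(Rational(-30, 7), 2)), 5) = Mul(Add(-2, Rational(900, 49)), 5) = Mul(Rational(802, 49), 5) = Rational(4010, 49)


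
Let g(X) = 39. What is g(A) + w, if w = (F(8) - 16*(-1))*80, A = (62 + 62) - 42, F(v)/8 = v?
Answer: 6439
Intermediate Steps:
F(v) = 8*v
A = 82 (A = 124 - 42 = 82)
w = 6400 (w = (8*8 - 16*(-1))*80 = (64 + 16)*80 = 80*80 = 6400)
g(A) + w = 39 + 6400 = 6439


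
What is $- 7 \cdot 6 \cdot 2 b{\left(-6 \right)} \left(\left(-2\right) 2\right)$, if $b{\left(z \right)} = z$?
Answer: $-2016$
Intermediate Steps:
$- 7 \cdot 6 \cdot 2 b{\left(-6 \right)} \left(\left(-2\right) 2\right) = - 7 \cdot 6 \cdot 2 \left(-6\right) \left(\left(-2\right) 2\right) = \left(-7\right) 12 \left(-6\right) \left(-4\right) = \left(-84\right) \left(-6\right) \left(-4\right) = 504 \left(-4\right) = -2016$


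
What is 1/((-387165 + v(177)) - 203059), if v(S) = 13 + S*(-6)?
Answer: -1/591273 ≈ -1.6913e-6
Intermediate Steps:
v(S) = 13 - 6*S
1/((-387165 + v(177)) - 203059) = 1/((-387165 + (13 - 6*177)) - 203059) = 1/((-387165 + (13 - 1062)) - 203059) = 1/((-387165 - 1049) - 203059) = 1/(-388214 - 203059) = 1/(-591273) = -1/591273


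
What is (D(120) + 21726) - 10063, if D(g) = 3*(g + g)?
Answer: 12383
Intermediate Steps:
D(g) = 6*g (D(g) = 3*(2*g) = 6*g)
(D(120) + 21726) - 10063 = (6*120 + 21726) - 10063 = (720 + 21726) - 10063 = 22446 - 10063 = 12383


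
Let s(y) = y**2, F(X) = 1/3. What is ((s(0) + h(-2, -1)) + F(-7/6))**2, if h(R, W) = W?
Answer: 4/9 ≈ 0.44444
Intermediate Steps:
F(X) = 1/3
((s(0) + h(-2, -1)) + F(-7/6))**2 = ((0**2 - 1) + 1/3)**2 = ((0 - 1) + 1/3)**2 = (-1 + 1/3)**2 = (-2/3)**2 = 4/9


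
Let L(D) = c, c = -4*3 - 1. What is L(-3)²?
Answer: 169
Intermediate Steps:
c = -13 (c = -12 - 1 = -13)
L(D) = -13
L(-3)² = (-13)² = 169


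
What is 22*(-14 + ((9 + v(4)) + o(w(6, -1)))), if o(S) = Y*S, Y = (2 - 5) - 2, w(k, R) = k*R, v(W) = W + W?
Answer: 726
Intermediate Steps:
v(W) = 2*W
w(k, R) = R*k
Y = -5 (Y = -3 - 2 = -5)
o(S) = -5*S
22*(-14 + ((9 + v(4)) + o(w(6, -1)))) = 22*(-14 + ((9 + 2*4) - (-5)*6)) = 22*(-14 + ((9 + 8) - 5*(-6))) = 22*(-14 + (17 + 30)) = 22*(-14 + 47) = 22*33 = 726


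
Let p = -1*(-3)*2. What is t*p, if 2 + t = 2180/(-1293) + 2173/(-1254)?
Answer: -2928751/90079 ≈ -32.513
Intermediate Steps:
p = 6 (p = 3*2 = 6)
t = -2928751/540474 (t = -2 + (2180/(-1293) + 2173/(-1254)) = -2 + (2180*(-1/1293) + 2173*(-1/1254)) = -2 + (-2180/1293 - 2173/1254) = -2 - 1847803/540474 = -2928751/540474 ≈ -5.4189)
t*p = -2928751/540474*6 = -2928751/90079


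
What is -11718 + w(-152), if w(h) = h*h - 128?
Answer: 11258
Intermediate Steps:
w(h) = -128 + h**2 (w(h) = h**2 - 128 = -128 + h**2)
-11718 + w(-152) = -11718 + (-128 + (-152)**2) = -11718 + (-128 + 23104) = -11718 + 22976 = 11258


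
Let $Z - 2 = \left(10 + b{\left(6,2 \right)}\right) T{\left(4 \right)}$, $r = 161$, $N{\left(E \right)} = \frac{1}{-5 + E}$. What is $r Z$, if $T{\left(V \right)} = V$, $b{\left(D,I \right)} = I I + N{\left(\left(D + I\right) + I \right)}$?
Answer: $\frac{47334}{5} \approx 9466.8$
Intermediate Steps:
$b{\left(D,I \right)} = I^{2} + \frac{1}{-5 + D + 2 I}$ ($b{\left(D,I \right)} = I I + \frac{1}{-5 + \left(\left(D + I\right) + I\right)} = I^{2} + \frac{1}{-5 + \left(D + 2 I\right)} = I^{2} + \frac{1}{-5 + D + 2 I}$)
$Z = \frac{294}{5}$ ($Z = 2 + \left(10 + \frac{1 + 2^{2} \left(-5 + 6 + 2 \cdot 2\right)}{-5 + 6 + 2 \cdot 2}\right) 4 = 2 + \left(10 + \frac{1 + 4 \left(-5 + 6 + 4\right)}{-5 + 6 + 4}\right) 4 = 2 + \left(10 + \frac{1 + 4 \cdot 5}{5}\right) 4 = 2 + \left(10 + \frac{1 + 20}{5}\right) 4 = 2 + \left(10 + \frac{1}{5} \cdot 21\right) 4 = 2 + \left(10 + \frac{21}{5}\right) 4 = 2 + \frac{71}{5} \cdot 4 = 2 + \frac{284}{5} = \frac{294}{5} \approx 58.8$)
$r Z = 161 \cdot \frac{294}{5} = \frac{47334}{5}$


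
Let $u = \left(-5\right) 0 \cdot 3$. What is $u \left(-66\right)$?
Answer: $0$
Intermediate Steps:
$u = 0$ ($u = 0 \cdot 3 = 0$)
$u \left(-66\right) = 0 \left(-66\right) = 0$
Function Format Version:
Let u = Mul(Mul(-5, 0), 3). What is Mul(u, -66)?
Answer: 0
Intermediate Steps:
u = 0 (u = Mul(0, 3) = 0)
Mul(u, -66) = Mul(0, -66) = 0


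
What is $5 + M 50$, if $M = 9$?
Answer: $455$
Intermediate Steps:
$5 + M 50 = 5 + 9 \cdot 50 = 5 + 450 = 455$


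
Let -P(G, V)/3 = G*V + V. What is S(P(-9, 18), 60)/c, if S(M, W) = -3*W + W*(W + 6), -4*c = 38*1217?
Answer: -7560/23123 ≈ -0.32695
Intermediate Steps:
P(G, V) = -3*V - 3*G*V (P(G, V) = -3*(G*V + V) = -3*(V + G*V) = -3*V - 3*G*V)
c = -23123/2 (c = -19*1217/2 = -1/4*46246 = -23123/2 ≈ -11562.)
S(M, W) = -3*W + W*(6 + W)
S(P(-9, 18), 60)/c = (60*(3 + 60))/(-23123/2) = (60*63)*(-2/23123) = 3780*(-2/23123) = -7560/23123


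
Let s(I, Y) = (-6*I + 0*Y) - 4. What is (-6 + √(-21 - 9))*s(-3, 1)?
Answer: -84 + 14*I*√30 ≈ -84.0 + 76.681*I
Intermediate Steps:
s(I, Y) = -4 - 6*I (s(I, Y) = (-6*I + 0) - 4 = -6*I - 4 = -4 - 6*I)
(-6 + √(-21 - 9))*s(-3, 1) = (-6 + √(-21 - 9))*(-4 - 6*(-3)) = (-6 + √(-30))*(-4 + 18) = (-6 + I*√30)*14 = -84 + 14*I*√30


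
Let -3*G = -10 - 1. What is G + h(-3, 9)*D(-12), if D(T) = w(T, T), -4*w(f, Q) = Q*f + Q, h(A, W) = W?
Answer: -880/3 ≈ -293.33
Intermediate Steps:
w(f, Q) = -Q/4 - Q*f/4 (w(f, Q) = -(Q*f + Q)/4 = -(Q + Q*f)/4 = -Q/4 - Q*f/4)
D(T) = -T*(1 + T)/4
G = 11/3 (G = -(-10 - 1)/3 = -1/3*(-11) = 11/3 ≈ 3.6667)
G + h(-3, 9)*D(-12) = 11/3 + 9*(-1/4*(-12)*(1 - 12)) = 11/3 + 9*(-1/4*(-12)*(-11)) = 11/3 + 9*(-33) = 11/3 - 297 = -880/3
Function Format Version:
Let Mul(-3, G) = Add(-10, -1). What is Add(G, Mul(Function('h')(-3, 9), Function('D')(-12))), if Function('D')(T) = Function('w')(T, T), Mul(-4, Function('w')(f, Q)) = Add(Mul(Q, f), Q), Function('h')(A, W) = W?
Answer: Rational(-880, 3) ≈ -293.33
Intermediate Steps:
Function('w')(f, Q) = Add(Mul(Rational(-1, 4), Q), Mul(Rational(-1, 4), Q, f)) (Function('w')(f, Q) = Mul(Rational(-1, 4), Add(Mul(Q, f), Q)) = Mul(Rational(-1, 4), Add(Q, Mul(Q, f))) = Add(Mul(Rational(-1, 4), Q), Mul(Rational(-1, 4), Q, f)))
Function('D')(T) = Mul(Rational(-1, 4), T, Add(1, T))
G = Rational(11, 3) (G = Mul(Rational(-1, 3), Add(-10, -1)) = Mul(Rational(-1, 3), -11) = Rational(11, 3) ≈ 3.6667)
Add(G, Mul(Function('h')(-3, 9), Function('D')(-12))) = Add(Rational(11, 3), Mul(9, Mul(Rational(-1, 4), -12, Add(1, -12)))) = Add(Rational(11, 3), Mul(9, Mul(Rational(-1, 4), -12, -11))) = Add(Rational(11, 3), Mul(9, -33)) = Add(Rational(11, 3), -297) = Rational(-880, 3)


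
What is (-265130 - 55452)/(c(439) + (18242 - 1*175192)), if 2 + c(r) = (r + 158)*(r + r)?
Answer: -160291/183607 ≈ -0.87301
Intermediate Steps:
c(r) = -2 + 2*r*(158 + r) (c(r) = -2 + (r + 158)*(r + r) = -2 + (158 + r)*(2*r) = -2 + 2*r*(158 + r))
(-265130 - 55452)/(c(439) + (18242 - 1*175192)) = (-265130 - 55452)/((-2 + 2*439² + 316*439) + (18242 - 1*175192)) = -320582/((-2 + 2*192721 + 138724) + (18242 - 175192)) = -320582/((-2 + 385442 + 138724) - 156950) = -320582/(524164 - 156950) = -320582/367214 = -320582*1/367214 = -160291/183607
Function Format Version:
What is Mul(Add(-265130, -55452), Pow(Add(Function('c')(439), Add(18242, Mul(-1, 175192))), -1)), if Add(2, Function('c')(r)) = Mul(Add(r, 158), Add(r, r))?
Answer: Rational(-160291, 183607) ≈ -0.87301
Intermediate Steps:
Function('c')(r) = Add(-2, Mul(2, r, Add(158, r))) (Function('c')(r) = Add(-2, Mul(Add(r, 158), Add(r, r))) = Add(-2, Mul(Add(158, r), Mul(2, r))) = Add(-2, Mul(2, r, Add(158, r))))
Mul(Add(-265130, -55452), Pow(Add(Function('c')(439), Add(18242, Mul(-1, 175192))), -1)) = Mul(Add(-265130, -55452), Pow(Add(Add(-2, Mul(2, Pow(439, 2)), Mul(316, 439)), Add(18242, Mul(-1, 175192))), -1)) = Mul(-320582, Pow(Add(Add(-2, Mul(2, 192721), 138724), Add(18242, -175192)), -1)) = Mul(-320582, Pow(Add(Add(-2, 385442, 138724), -156950), -1)) = Mul(-320582, Pow(Add(524164, -156950), -1)) = Mul(-320582, Pow(367214, -1)) = Mul(-320582, Rational(1, 367214)) = Rational(-160291, 183607)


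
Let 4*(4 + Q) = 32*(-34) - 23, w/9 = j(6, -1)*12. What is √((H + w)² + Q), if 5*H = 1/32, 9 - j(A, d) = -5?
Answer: √58518557441/160 ≈ 1511.9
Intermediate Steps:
j(A, d) = 14 (j(A, d) = 9 - 1*(-5) = 9 + 5 = 14)
H = 1/160 (H = (⅕)/32 = (⅕)*(1/32) = 1/160 ≈ 0.0062500)
w = 1512 (w = 9*(14*12) = 9*168 = 1512)
Q = -1127/4 (Q = -4 + (32*(-34) - 23)/4 = -4 + (-1088 - 23)/4 = -4 + (¼)*(-1111) = -4 - 1111/4 = -1127/4 ≈ -281.75)
√((H + w)² + Q) = √((1/160 + 1512)² - 1127/4) = √((241921/160)² - 1127/4) = √(58525770241/25600 - 1127/4) = √(58518557441/25600) = √58518557441/160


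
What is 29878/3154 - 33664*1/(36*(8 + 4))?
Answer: -2914655/42579 ≈ -68.453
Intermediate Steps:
29878/3154 - 33664*1/(36*(8 + 4)) = 29878*(1/3154) - 33664/(-9*(-4)*12) = 14939/1577 - 33664/(36*12) = 14939/1577 - 33664/432 = 14939/1577 - 33664*1/432 = 14939/1577 - 2104/27 = -2914655/42579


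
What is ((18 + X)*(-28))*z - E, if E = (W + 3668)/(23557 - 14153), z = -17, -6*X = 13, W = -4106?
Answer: 106312877/14106 ≈ 7536.7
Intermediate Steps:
X = -13/6 (X = -⅙*13 = -13/6 ≈ -2.1667)
E = -219/4702 (E = (-4106 + 3668)/(23557 - 14153) = -438/9404 = -438*1/9404 = -219/4702 ≈ -0.046576)
((18 + X)*(-28))*z - E = ((18 - 13/6)*(-28))*(-17) - 1*(-219/4702) = ((95/6)*(-28))*(-17) + 219/4702 = -1330/3*(-17) + 219/4702 = 22610/3 + 219/4702 = 106312877/14106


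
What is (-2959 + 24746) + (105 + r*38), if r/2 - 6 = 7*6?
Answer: 25540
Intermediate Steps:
r = 96 (r = 12 + 2*(7*6) = 12 + 2*42 = 12 + 84 = 96)
(-2959 + 24746) + (105 + r*38) = (-2959 + 24746) + (105 + 96*38) = 21787 + (105 + 3648) = 21787 + 3753 = 25540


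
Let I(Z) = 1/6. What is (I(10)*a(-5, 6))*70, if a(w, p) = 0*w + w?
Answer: -175/3 ≈ -58.333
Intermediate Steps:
I(Z) = ⅙
a(w, p) = w (a(w, p) = 0 + w = w)
(I(10)*a(-5, 6))*70 = ((⅙)*(-5))*70 = -⅚*70 = -175/3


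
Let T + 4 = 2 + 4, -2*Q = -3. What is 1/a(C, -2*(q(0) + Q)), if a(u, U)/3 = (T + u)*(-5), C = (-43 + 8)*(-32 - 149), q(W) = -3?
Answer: -1/95055 ≈ -1.0520e-5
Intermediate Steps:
Q = 3/2 (Q = -½*(-3) = 3/2 ≈ 1.5000)
C = 6335 (C = -35*(-181) = 6335)
T = 2 (T = -4 + (2 + 4) = -4 + 6 = 2)
a(u, U) = -30 - 15*u (a(u, U) = 3*((2 + u)*(-5)) = 3*(-10 - 5*u) = -30 - 15*u)
1/a(C, -2*(q(0) + Q)) = 1/(-30 - 15*6335) = 1/(-30 - 95025) = 1/(-95055) = -1/95055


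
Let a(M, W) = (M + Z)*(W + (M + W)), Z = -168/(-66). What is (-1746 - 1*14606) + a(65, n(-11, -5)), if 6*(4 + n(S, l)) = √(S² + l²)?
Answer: -137521/11 + 743*√146/33 ≈ -12230.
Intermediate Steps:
Z = 28/11 (Z = -168*(-1/66) = 28/11 ≈ 2.5455)
n(S, l) = -4 + √(S² + l²)/6
a(M, W) = (28/11 + M)*(M + 2*W) (a(M, W) = (M + 28/11)*(W + (M + W)) = (28/11 + M)*(M + 2*W))
(-1746 - 1*14606) + a(65, n(-11, -5)) = (-1746 - 1*14606) + (65² + (28/11)*65 + 56*(-4 + √((-11)² + (-5)²)/6)/11 + 2*65*(-4 + √((-11)² + (-5)²)/6)) = (-1746 - 14606) + (4225 + 1820/11 + 56*(-4 + √(121 + 25)/6)/11 + 2*65*(-4 + √(121 + 25)/6)) = -16352 + (4225 + 1820/11 + 56*(-4 + √146/6)/11 + 2*65*(-4 + √146/6)) = -16352 + (4225 + 1820/11 + (-224/11 + 28*√146/33) + (-520 + 65*√146/3)) = -16352 + (42351/11 + 743*√146/33) = -137521/11 + 743*√146/33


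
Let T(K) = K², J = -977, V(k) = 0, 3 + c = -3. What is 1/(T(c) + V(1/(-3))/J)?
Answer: 1/36 ≈ 0.027778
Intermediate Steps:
c = -6 (c = -3 - 3 = -6)
1/(T(c) + V(1/(-3))/J) = 1/((-6)² + 0/(-977)) = 1/(36 + 0*(-1/977)) = 1/(36 + 0) = 1/36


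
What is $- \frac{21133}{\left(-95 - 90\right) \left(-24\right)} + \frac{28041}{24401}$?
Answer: $- \frac{30089561}{8333880} \approx -3.6105$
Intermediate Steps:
$- \frac{21133}{\left(-95 - 90\right) \left(-24\right)} + \frac{28041}{24401} = - \frac{21133}{\left(-185\right) \left(-24\right)} + 28041 \cdot \frac{1}{24401} = - \frac{21133}{4440} + \frac{2157}{1877} = - \frac{30089561}{8333880}$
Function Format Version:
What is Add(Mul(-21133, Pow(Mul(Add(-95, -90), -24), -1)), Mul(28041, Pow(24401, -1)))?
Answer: Rational(-30089561, 8333880) ≈ -3.6105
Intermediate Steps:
Add(Mul(-21133, Pow(Mul(Add(-95, -90), -24), -1)), Mul(28041, Pow(24401, -1))) = Add(Mul(-21133, Pow(Mul(-185, -24), -1)), Mul(28041, Rational(1, 24401))) = Add(Mul(-21133, Pow(4440, -1)), Rational(2157, 1877)) = Add(Mul(-21133, Rational(1, 4440)), Rational(2157, 1877)) = Add(Rational(-21133, 4440), Rational(2157, 1877)) = Rational(-30089561, 8333880)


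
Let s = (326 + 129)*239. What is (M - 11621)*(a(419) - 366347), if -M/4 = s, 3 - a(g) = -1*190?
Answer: 163524742554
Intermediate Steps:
a(g) = 193 (a(g) = 3 - (-1)*190 = 3 - 1*(-190) = 3 + 190 = 193)
s = 108745 (s = 455*239 = 108745)
M = -434980 (M = -4*108745 = -434980)
(M - 11621)*(a(419) - 366347) = (-434980 - 11621)*(193 - 366347) = -446601*(-366154) = 163524742554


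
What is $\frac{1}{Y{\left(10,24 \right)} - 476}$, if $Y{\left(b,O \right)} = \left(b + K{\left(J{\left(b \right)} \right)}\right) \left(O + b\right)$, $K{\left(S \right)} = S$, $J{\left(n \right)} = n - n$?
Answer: $- \frac{1}{136} \approx -0.0073529$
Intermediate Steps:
$J{\left(n \right)} = 0$
$Y{\left(b,O \right)} = b \left(O + b\right)$ ($Y{\left(b,O \right)} = \left(b + 0\right) \left(O + b\right) = b \left(O + b\right)$)
$\frac{1}{Y{\left(10,24 \right)} - 476} = \frac{1}{10 \left(24 + 10\right) - 476} = \frac{1}{10 \cdot 34 - 476} = \frac{1}{340 - 476} = \frac{1}{-136} = - \frac{1}{136}$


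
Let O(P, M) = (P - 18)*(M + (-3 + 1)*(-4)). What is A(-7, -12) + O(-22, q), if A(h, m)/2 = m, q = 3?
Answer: -464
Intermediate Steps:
A(h, m) = 2*m
O(P, M) = (-18 + P)*(8 + M) (O(P, M) = (-18 + P)*(M - 2*(-4)) = (-18 + P)*(M + 8) = (-18 + P)*(8 + M))
A(-7, -12) + O(-22, q) = 2*(-12) + (-144 - 18*3 + 8*(-22) + 3*(-22)) = -24 + (-144 - 54 - 176 - 66) = -24 - 440 = -464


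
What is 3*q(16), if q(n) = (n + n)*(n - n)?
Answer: 0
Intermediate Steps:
q(n) = 0 (q(n) = (2*n)*0 = 0)
3*q(16) = 3*0 = 0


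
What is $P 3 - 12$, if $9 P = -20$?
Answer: $- \frac{56}{3} \approx -18.667$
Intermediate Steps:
$P = - \frac{20}{9}$ ($P = \frac{1}{9} \left(-20\right) = - \frac{20}{9} \approx -2.2222$)
$P 3 - 12 = \left(- \frac{20}{9}\right) 3 - 12 = - \frac{20}{3} - 12 = - \frac{56}{3}$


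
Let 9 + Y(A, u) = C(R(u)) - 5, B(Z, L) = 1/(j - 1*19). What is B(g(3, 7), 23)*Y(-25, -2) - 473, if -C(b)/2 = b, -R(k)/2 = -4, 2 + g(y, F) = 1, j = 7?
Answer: -941/2 ≈ -470.50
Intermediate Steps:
g(y, F) = -1 (g(y, F) = -2 + 1 = -1)
R(k) = 8 (R(k) = -2*(-4) = 8)
B(Z, L) = -1/12 (B(Z, L) = 1/(7 - 1*19) = 1/(7 - 19) = 1/(-12) = -1/12)
C(b) = -2*b
Y(A, u) = -30 (Y(A, u) = -9 + (-2*8 - 5) = -9 + (-16 - 5) = -9 - 21 = -30)
B(g(3, 7), 23)*Y(-25, -2) - 473 = -1/12*(-30) - 473 = 5/2 - 473 = -941/2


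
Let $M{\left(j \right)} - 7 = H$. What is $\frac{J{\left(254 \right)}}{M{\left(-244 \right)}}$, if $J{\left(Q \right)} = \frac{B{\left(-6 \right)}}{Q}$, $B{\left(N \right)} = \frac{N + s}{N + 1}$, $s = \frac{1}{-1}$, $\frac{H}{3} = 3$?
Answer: $\frac{7}{20320} \approx 0.00034449$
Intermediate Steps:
$H = 9$ ($H = 3 \cdot 3 = 9$)
$s = -1$
$M{\left(j \right)} = 16$ ($M{\left(j \right)} = 7 + 9 = 16$)
$B{\left(N \right)} = \frac{-1 + N}{1 + N}$ ($B{\left(N \right)} = \frac{N - 1}{N + 1} = \frac{-1 + N}{1 + N}$)
$J{\left(Q \right)} = \frac{7}{5 Q}$ ($J{\left(Q \right)} = \frac{\frac{1}{1 - 6} \left(-1 - 6\right)}{Q} = \frac{\frac{1}{-5} \left(-7\right)}{Q} = \frac{\left(- \frac{1}{5}\right) \left(-7\right)}{Q} = \frac{7}{5 Q}$)
$\frac{J{\left(254 \right)}}{M{\left(-244 \right)}} = \frac{\frac{7}{5} \cdot \frac{1}{254}}{16} = \frac{7}{5} \cdot \frac{1}{254} \cdot \frac{1}{16} = \frac{7}{1270} \cdot \frac{1}{16} = \frac{7}{20320}$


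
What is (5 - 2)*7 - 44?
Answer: -23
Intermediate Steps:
(5 - 2)*7 - 44 = 3*7 - 44 = 21 - 44 = -23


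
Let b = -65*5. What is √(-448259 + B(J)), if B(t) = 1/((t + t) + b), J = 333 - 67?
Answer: 2*I*√533540269/69 ≈ 669.52*I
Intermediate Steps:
J = 266
b = -325
B(t) = 1/(-325 + 2*t) (B(t) = 1/((t + t) - 325) = 1/(2*t - 325) = 1/(-325 + 2*t))
√(-448259 + B(J)) = √(-448259 + 1/(-325 + 2*266)) = √(-448259 + 1/(-325 + 532)) = √(-448259 + 1/207) = √(-92789612/207) = 2*I*√533540269/69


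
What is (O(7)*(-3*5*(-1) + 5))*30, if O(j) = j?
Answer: 4200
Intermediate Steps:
(O(7)*(-3*5*(-1) + 5))*30 = (7*(-3*5*(-1) + 5))*30 = (7*(-15*(-1) + 5))*30 = (7*(15 + 5))*30 = (7*20)*30 = 140*30 = 4200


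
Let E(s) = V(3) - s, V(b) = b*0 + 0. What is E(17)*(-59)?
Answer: 1003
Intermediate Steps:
V(b) = 0 (V(b) = 0 + 0 = 0)
E(s) = -s (E(s) = 0 - s = -s)
E(17)*(-59) = -1*17*(-59) = -17*(-59) = 1003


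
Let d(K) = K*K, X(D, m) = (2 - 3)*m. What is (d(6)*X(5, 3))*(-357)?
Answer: 38556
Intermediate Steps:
X(D, m) = -m
d(K) = K²
(d(6)*X(5, 3))*(-357) = (6²*(-1*3))*(-357) = (36*(-3))*(-357) = -108*(-357) = 38556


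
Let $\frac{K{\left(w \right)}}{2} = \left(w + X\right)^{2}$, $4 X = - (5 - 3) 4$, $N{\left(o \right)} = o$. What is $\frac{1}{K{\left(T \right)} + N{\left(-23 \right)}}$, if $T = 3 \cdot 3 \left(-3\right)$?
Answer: $\frac{1}{1659} \approx 0.00060277$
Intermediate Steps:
$X = -2$ ($X = \frac{- (5 - 3) 4}{4} = \frac{\left(-1\right) 2 \cdot 4}{4} = \frac{\left(-2\right) 4}{4} = \frac{1}{4} \left(-8\right) = -2$)
$T = -27$ ($T = 9 \left(-3\right) = -27$)
$K{\left(w \right)} = 2 \left(-2 + w\right)^{2}$ ($K{\left(w \right)} = 2 \left(w - 2\right)^{2} = 2 \left(-2 + w\right)^{2}$)
$\frac{1}{K{\left(T \right)} + N{\left(-23 \right)}} = \frac{1}{2 \left(-2 - 27\right)^{2} - 23} = \frac{1}{2 \left(-29\right)^{2} - 23} = \frac{1}{2 \cdot 841 - 23} = \frac{1}{1682 - 23} = \frac{1}{1659}$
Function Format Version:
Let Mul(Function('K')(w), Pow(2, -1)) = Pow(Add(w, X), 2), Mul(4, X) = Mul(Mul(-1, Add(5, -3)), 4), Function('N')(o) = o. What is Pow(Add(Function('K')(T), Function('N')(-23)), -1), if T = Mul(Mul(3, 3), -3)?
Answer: Rational(1, 1659) ≈ 0.00060277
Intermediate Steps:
X = -2 (X = Mul(Rational(1, 4), Mul(Mul(-1, Add(5, -3)), 4)) = Mul(Rational(1, 4), Mul(Mul(-1, 2), 4)) = Mul(Rational(1, 4), Mul(-2, 4)) = Mul(Rational(1, 4), -8) = -2)
T = -27 (T = Mul(9, -3) = -27)
Function('K')(w) = Mul(2, Pow(Add(-2, w), 2)) (Function('K')(w) = Mul(2, Pow(Add(w, -2), 2)) = Mul(2, Pow(Add(-2, w), 2)))
Pow(Add(Function('K')(T), Function('N')(-23)), -1) = Pow(Add(Mul(2, Pow(Add(-2, -27), 2)), -23), -1) = Pow(Add(Mul(2, Pow(-29, 2)), -23), -1) = Pow(Add(Mul(2, 841), -23), -1) = Pow(Add(1682, -23), -1) = Pow(1659, -1) = Rational(1, 1659)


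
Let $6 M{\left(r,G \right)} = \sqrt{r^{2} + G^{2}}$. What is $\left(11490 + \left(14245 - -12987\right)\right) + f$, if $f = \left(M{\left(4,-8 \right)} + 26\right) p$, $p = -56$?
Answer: $37266 - \frac{112 \sqrt{5}}{3} \approx 37183.0$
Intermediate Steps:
$M{\left(r,G \right)} = \frac{\sqrt{G^{2} + r^{2}}}{6}$ ($M{\left(r,G \right)} = \frac{\sqrt{r^{2} + G^{2}}}{6} = \frac{\sqrt{G^{2} + r^{2}}}{6}$)
$f = -1456 - \frac{112 \sqrt{5}}{3}$ ($f = \left(\frac{\sqrt{\left(-8\right)^{2} + 4^{2}}}{6} + 26\right) \left(-56\right) = \left(\frac{\sqrt{64 + 16}}{6} + 26\right) \left(-56\right) = \left(\frac{\sqrt{80}}{6} + 26\right) \left(-56\right) = \left(\frac{4 \sqrt{5}}{6} + 26\right) \left(-56\right) = \left(\frac{2 \sqrt{5}}{3} + 26\right) \left(-56\right) = \left(26 + \frac{2 \sqrt{5}}{3}\right) \left(-56\right) = -1456 - \frac{112 \sqrt{5}}{3} \approx -1539.5$)
$\left(11490 + \left(14245 - -12987\right)\right) + f = \left(11490 + \left(14245 - -12987\right)\right) - \left(1456 + \frac{112 \sqrt{5}}{3}\right) = \left(11490 + \left(14245 + 12987\right)\right) - \left(1456 + \frac{112 \sqrt{5}}{3}\right) = \left(11490 + 27232\right) - \left(1456 + \frac{112 \sqrt{5}}{3}\right) = 38722 - \left(1456 + \frac{112 \sqrt{5}}{3}\right) = 37266 - \frac{112 \sqrt{5}}{3}$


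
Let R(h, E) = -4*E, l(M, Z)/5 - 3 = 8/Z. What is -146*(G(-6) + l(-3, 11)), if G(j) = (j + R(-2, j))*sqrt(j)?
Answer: -29930/11 - 2628*I*sqrt(6) ≈ -2720.9 - 6437.3*I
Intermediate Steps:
l(M, Z) = 15 + 40/Z (l(M, Z) = 15 + 5*(8/Z) = 15 + 40/Z)
G(j) = -3*j**(3/2) (G(j) = (j - 4*j)*sqrt(j) = (-3*j)*sqrt(j) = -3*j**(3/2))
-146*(G(-6) + l(-3, 11)) = -146*(-(-18)*I*sqrt(6) + (15 + 40/11)) = -146*(-(-18)*I*sqrt(6) + (15 + 40*(1/11))) = -146*(18*I*sqrt(6) + (15 + 40/11)) = -146*(18*I*sqrt(6) + 205/11) = -146*(205/11 + 18*I*sqrt(6)) = -29930/11 - 2628*I*sqrt(6)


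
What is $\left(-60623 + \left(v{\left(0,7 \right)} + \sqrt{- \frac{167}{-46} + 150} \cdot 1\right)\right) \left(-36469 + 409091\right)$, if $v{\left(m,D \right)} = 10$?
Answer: $-22585737286 + \frac{186311 \sqrt{325082}}{23} \approx -2.2581 \cdot 10^{10}$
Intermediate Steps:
$\left(-60623 + \left(v{\left(0,7 \right)} + \sqrt{- \frac{167}{-46} + 150} \cdot 1\right)\right) \left(-36469 + 409091\right) = \left(-60623 + \left(10 + \sqrt{- \frac{167}{-46} + 150} \cdot 1\right)\right) \left(-36469 + 409091\right) = \left(-60623 + \left(10 + \sqrt{\left(-167\right) \left(- \frac{1}{46}\right) + 150} \cdot 1\right)\right) 372622 = \left(-60623 + \left(10 + \sqrt{\frac{167}{46} + 150} \cdot 1\right)\right) 372622 = \left(-60623 + \left(10 + \sqrt{\frac{7067}{46}} \cdot 1\right)\right) 372622 = \left(-60623 + \left(10 + \frac{\sqrt{325082}}{46} \cdot 1\right)\right) 372622 = \left(-60623 + \left(10 + \frac{\sqrt{325082}}{46}\right)\right) 372622 = \left(-60613 + \frac{\sqrt{325082}}{46}\right) 372622 = -22585737286 + \frac{186311 \sqrt{325082}}{23}$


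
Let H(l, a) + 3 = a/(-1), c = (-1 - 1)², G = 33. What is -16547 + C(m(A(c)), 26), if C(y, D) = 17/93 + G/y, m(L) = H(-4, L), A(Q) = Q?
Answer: -10775047/651 ≈ -16552.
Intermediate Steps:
c = 4 (c = (-2)² = 4)
H(l, a) = -3 - a (H(l, a) = -3 + a/(-1) = -3 + a*(-1) = -3 - a)
m(L) = -3 - L
C(y, D) = 17/93 + 33/y
-16547 + C(m(A(c)), 26) = -16547 + (17/93 + 33/(-3 - 1*4)) = -16547 + (17/93 + 33/(-3 - 4)) = -16547 + (17/93 + 33/(-7)) = -16547 + (17/93 + 33*(-⅐)) = -16547 + (17/93 - 33/7) = -16547 - 2950/651 = -10775047/651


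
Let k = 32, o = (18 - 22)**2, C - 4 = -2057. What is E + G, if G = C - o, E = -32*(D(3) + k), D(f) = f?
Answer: -3189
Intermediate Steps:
C = -2053 (C = 4 - 2057 = -2053)
o = 16 (o = (-4)**2 = 16)
E = -1120 (E = -32*(3 + 32) = -32*35 = -1120)
G = -2069 (G = -2053 - 1*16 = -2053 - 16 = -2069)
E + G = -1120 - 2069 = -3189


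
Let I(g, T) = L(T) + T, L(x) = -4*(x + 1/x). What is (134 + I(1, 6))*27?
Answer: 3114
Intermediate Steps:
L(x) = -4*x - 4/x
I(g, T) = -4/T - 3*T (I(g, T) = (-4*T - 4/T) + T = -4/T - 3*T)
(134 + I(1, 6))*27 = (134 + (-4/6 - 3*6))*27 = (134 + (-4*⅙ - 18))*27 = (134 + (-⅔ - 18))*27 = (134 - 56/3)*27 = (346/3)*27 = 3114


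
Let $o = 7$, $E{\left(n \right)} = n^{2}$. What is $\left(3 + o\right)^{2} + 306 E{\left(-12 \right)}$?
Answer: $44164$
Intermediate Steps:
$\left(3 + o\right)^{2} + 306 E{\left(-12 \right)} = \left(3 + 7\right)^{2} + 306 \left(-12\right)^{2} = 10^{2} + 306 \cdot 144 = 100 + 44064 = 44164$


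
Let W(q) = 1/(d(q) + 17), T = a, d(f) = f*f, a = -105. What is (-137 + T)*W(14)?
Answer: -242/213 ≈ -1.1362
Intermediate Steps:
d(f) = f²
T = -105
W(q) = 1/(17 + q²) (W(q) = 1/(q² + 17) = 1/(17 + q²))
(-137 + T)*W(14) = (-137 - 105)/(17 + 14²) = -242/(17 + 196) = -242/213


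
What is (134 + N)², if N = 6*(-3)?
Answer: 13456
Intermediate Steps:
N = -18
(134 + N)² = (134 - 18)² = 116² = 13456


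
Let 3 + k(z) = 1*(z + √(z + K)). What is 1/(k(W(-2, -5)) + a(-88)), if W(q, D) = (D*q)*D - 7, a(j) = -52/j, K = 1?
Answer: -28754/1735353 - 968*I*√14/1735353 ≈ -0.01657 - 0.0020871*I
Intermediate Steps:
W(q, D) = -7 + q*D² (W(q, D) = q*D² - 7 = -7 + q*D²)
k(z) = -3 + z + √(1 + z) (k(z) = -3 + 1*(z + √(z + 1)) = -3 + 1*(z + √(1 + z)) = -3 + (z + √(1 + z)) = -3 + z + √(1 + z))
1/(k(W(-2, -5)) + a(-88)) = 1/((-3 + (-7 - 2*(-5)²) + √(1 + (-7 - 2*(-5)²))) - 52/(-88)) = 1/((-3 + (-7 - 2*25) + √(1 + (-7 - 2*25))) - 52*(-1/88)) = 1/((-3 + (-7 - 50) + √(1 + (-7 - 50))) + 13/22) = 1/((-3 - 57 + √(1 - 57)) + 13/22) = 1/((-3 - 57 + √(-56)) + 13/22) = 1/((-3 - 57 + 2*I*√14) + 13/22) = 1/((-60 + 2*I*√14) + 13/22) = 1/(-1307/22 + 2*I*√14)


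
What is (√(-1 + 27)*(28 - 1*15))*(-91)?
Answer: -1183*√26 ≈ -6032.1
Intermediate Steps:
(√(-1 + 27)*(28 - 1*15))*(-91) = (√26*(28 - 15))*(-91) = (√26*13)*(-91) = (13*√26)*(-91) = -1183*√26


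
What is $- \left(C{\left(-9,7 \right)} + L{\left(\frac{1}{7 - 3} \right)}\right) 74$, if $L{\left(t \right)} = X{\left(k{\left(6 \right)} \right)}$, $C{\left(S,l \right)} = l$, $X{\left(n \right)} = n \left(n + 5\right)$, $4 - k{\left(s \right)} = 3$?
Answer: $-962$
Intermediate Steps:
$k{\left(s \right)} = 1$ ($k{\left(s \right)} = 4 - 3 = 1$)
$X{\left(n \right)} = n \left(5 + n\right)$
$L{\left(t \right)} = 6$ ($L{\left(t \right)} = 1 \left(5 + 1\right) = 1 \cdot 6 = 6$)
$- \left(C{\left(-9,7 \right)} + L{\left(\frac{1}{7 - 3} \right)}\right) 74 = - \left(7 + 6\right) 74 = - 13 \cdot 74 = \left(-1\right) 962 = -962$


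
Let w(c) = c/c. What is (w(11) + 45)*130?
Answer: 5980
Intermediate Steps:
w(c) = 1
(w(11) + 45)*130 = (1 + 45)*130 = 46*130 = 5980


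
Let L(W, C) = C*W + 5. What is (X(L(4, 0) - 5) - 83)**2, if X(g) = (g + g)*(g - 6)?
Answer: 6889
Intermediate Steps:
L(W, C) = 5 + C*W
X(g) = 2*g*(-6 + g) (X(g) = (2*g)*(-6 + g) = 2*g*(-6 + g))
(X(L(4, 0) - 5) - 83)**2 = (2*((5 + 0*4) - 5)*(-6 + ((5 + 0*4) - 5)) - 83)**2 = (2*((5 + 0) - 5)*(-6 + ((5 + 0) - 5)) - 83)**2 = (2*(5 - 5)*(-6 + (5 - 5)) - 83)**2 = (2*0*(-6 + 0) - 83)**2 = (2*0*(-6) - 83)**2 = (0 - 83)**2 = (-83)**2 = 6889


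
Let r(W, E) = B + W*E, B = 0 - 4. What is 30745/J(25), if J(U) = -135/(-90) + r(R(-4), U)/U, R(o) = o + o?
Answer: -1537250/333 ≈ -4616.4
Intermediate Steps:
R(o) = 2*o
B = -4
r(W, E) = -4 + E*W (r(W, E) = -4 + W*E = -4 + E*W)
J(U) = 3/2 + (-4 - 8*U)/U (J(U) = -135/(-90) + (-4 + U*(2*(-4)))/U = -135*(-1/90) + (-4 + U*(-8))/U = 3/2 + (-4 - 8*U)/U)
30745/J(25) = 30745/(-13/2 - 4/25) = 30745/(-333/50) = 30745*(-50/333) = -1537250/333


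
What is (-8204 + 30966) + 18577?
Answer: 41339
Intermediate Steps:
(-8204 + 30966) + 18577 = 22762 + 18577 = 41339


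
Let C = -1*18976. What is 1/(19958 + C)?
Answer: 1/982 ≈ 0.0010183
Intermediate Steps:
C = -18976
1/(19958 + C) = 1/(19958 - 18976) = 1/982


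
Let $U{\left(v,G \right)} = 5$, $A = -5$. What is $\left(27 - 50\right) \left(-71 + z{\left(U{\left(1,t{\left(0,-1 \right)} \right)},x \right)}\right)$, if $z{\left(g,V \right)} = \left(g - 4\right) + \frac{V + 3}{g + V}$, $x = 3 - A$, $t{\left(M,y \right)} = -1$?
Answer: $\frac{20677}{13} \approx 1590.5$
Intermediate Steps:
$x = 8$ ($x = 3 - -5 = 3 + 5 = 8$)
$z{\left(g,V \right)} = -4 + g + \frac{3 + V}{V + g}$ ($z{\left(g,V \right)} = \left(-4 + g\right) + \frac{3 + V}{V + g} = -4 + g + \frac{3 + V}{V + g}$)
$\left(27 - 50\right) \left(-71 + z{\left(U{\left(1,t{\left(0,-1 \right)} \right)},x \right)}\right) = \left(27 - 50\right) \left(-71 + \frac{3 + 5^{2} - 20 - 24 + 8 \cdot 5}{8 + 5}\right) = - 23 \left(-71 + \frac{3 + 25 - 20 - 24 + 40}{13}\right) = - 23 \left(-71 + \frac{1}{13} \cdot 24\right) = - 23 \left(-71 + \frac{24}{13}\right) = \left(-23\right) \left(- \frac{899}{13}\right) = \frac{20677}{13}$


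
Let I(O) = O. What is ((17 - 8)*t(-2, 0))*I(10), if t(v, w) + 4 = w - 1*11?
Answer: -1350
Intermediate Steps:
t(v, w) = -15 + w (t(v, w) = -4 + (w - 1*11) = -4 + (w - 11) = -4 + (-11 + w) = -15 + w)
((17 - 8)*t(-2, 0))*I(10) = ((17 - 8)*(-15 + 0))*10 = (9*(-15))*10 = -135*10 = -1350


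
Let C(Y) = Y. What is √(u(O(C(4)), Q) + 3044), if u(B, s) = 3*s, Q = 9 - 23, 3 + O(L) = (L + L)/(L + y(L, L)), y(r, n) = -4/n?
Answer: √3002 ≈ 54.791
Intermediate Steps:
O(L) = -3 + 2*L/(L - 4/L) (O(L) = -3 + (L + L)/(L - 4/L) = -3 + (2*L)/(L - 4/L) = -3 + 2*L/(L - 4/L))
Q = -14
√(u(O(C(4)), Q) + 3044) = √(3*(-14) + 3044) = √(-42 + 3044) = √3002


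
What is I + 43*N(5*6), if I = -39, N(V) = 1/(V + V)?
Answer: -2297/60 ≈ -38.283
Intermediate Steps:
N(V) = 1/(2*V)
I + 43*N(5*6) = -39 + 43*(1/(2*((5*6)))) = -39 + 43*((½)/30) = -39 + 43*((½)*(1/30)) = -39 + 43*(1/60) = -39 + 43/60 = -2297/60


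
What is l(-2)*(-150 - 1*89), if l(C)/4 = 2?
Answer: -1912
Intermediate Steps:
l(C) = 8 (l(C) = 4*2 = 8)
l(-2)*(-150 - 1*89) = 8*(-150 - 1*89) = 8*(-150 - 89) = 8*(-239) = -1912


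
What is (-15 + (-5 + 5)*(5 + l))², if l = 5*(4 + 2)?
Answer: 225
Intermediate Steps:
l = 30 (l = 5*6 = 30)
(-15 + (-5 + 5)*(5 + l))² = (-15 + (-5 + 5)*(5 + 30))² = (-15 + 0*35)² = (-15 + 0)² = (-15)² = 225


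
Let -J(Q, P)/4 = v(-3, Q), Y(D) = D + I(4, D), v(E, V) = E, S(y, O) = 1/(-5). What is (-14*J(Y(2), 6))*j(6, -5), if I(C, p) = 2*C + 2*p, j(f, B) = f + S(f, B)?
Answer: -4872/5 ≈ -974.40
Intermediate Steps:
S(y, O) = -1/5
j(f, B) = -1/5 + f (j(f, B) = f - 1/5 = -1/5 + f)
Y(D) = 8 + 3*D (Y(D) = D + (2*4 + 2*D) = D + (8 + 2*D) = 8 + 3*D)
J(Q, P) = 12 (J(Q, P) = -4*(-3) = 12)
(-14*J(Y(2), 6))*j(6, -5) = (-14*12)*(-1/5 + 6) = -168*29/5 = -4872/5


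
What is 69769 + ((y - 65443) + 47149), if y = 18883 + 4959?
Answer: 75317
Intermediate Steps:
y = 23842
69769 + ((y - 65443) + 47149) = 69769 + ((23842 - 65443) + 47149) = 69769 + (-41601 + 47149) = 69769 + 5548 = 75317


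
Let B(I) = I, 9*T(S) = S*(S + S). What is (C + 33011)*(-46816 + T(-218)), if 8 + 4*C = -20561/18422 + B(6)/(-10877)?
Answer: -1079086738905550885/901692423 ≈ -1.1967e+9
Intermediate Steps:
T(S) = 2*S²/9 (T(S) = (S*(S + S))/9 = (S*(2*S))/9 = (2*S²)/9 = 2*S²/9)
C = -1826761281/801504376 (C = -2 + (-20561/18422 + 6/(-10877))/4 = -2 + (-20561*1/18422 + 6*(-1/10877))/4 = -2 + (-20561/18422 - 6/10877)/4 = -2 + (¼)*(-223752529/200376094) = -2 - 223752529/801504376 = -1826761281/801504376 ≈ -2.2792)
(C + 33011)*(-46816 + T(-218)) = (-1826761281/801504376 + 33011)*(-46816 + (2/9)*(-218)²) = 26456634194855*(-46816 + (2/9)*47524)/801504376 = 26456634194855*(-46816 + 95048/9)/801504376 = (26456634194855/801504376)*(-326296/9) = -1079086738905550885/901692423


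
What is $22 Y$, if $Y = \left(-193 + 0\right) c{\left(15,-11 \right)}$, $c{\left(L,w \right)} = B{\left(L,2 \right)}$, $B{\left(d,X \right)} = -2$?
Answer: $8492$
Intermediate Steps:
$c{\left(L,w \right)} = -2$
$Y = 386$ ($Y = \left(-193 + 0\right) \left(-2\right) = \left(-193\right) \left(-2\right) = 386$)
$22 Y = 22 \cdot 386 = 8492$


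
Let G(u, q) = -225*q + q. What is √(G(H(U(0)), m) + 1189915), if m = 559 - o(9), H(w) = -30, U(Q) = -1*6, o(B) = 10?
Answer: √1066939 ≈ 1032.9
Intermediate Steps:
U(Q) = -6
m = 549 (m = 559 - 1*10 = 559 - 10 = 549)
G(u, q) = -224*q
√(G(H(U(0)), m) + 1189915) = √(-224*549 + 1189915) = √(-122976 + 1189915) = √1066939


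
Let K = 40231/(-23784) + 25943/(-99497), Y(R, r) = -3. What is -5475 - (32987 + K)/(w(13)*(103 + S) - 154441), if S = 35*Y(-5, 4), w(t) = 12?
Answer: -2001207654636611543/365531636833320 ≈ -5474.8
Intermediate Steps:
K = -4619892119/2366436648 (K = 40231*(-1/23784) + 25943*(-1/99497) = -40231/23784 - 25943/99497 = -4619892119/2366436648 ≈ -1.9523)
S = -105 (S = 35*(-3) = -105)
-5475 - (32987 + K)/(w(13)*(103 + S) - 154441) = -5475 - (32987 - 4619892119/2366436648)/(12*(103 - 105) - 154441) = -5475 - 78057025815457/(2366436648*(12*(-2) - 154441)) = -5475 - 78057025815457/(2366436648*(-24 - 154441)) = -5475 - 78057025815457/(2366436648*(-154465)) = -5475 - 78057025815457*(-1)/(2366436648*154465) = -5475 - 1*(-78057025815457/365531636833320) = -5475 + 78057025815457/365531636833320 = -2001207654636611543/365531636833320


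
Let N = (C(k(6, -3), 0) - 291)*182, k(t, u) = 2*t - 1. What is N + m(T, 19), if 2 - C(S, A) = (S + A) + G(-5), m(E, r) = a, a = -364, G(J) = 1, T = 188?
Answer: -55146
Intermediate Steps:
k(t, u) = -1 + 2*t
m(E, r) = -364
C(S, A) = 1 - A - S (C(S, A) = 2 - ((S + A) + 1) = 2 - ((A + S) + 1) = 2 - (1 + A + S) = 2 + (-1 - A - S) = 1 - A - S)
N = -54782 (N = ((1 - 1*0 - (-1 + 2*6)) - 291)*182 = ((1 + 0 - (-1 + 12)) - 291)*182 = ((1 + 0 - 1*11) - 291)*182 = ((1 + 0 - 11) - 291)*182 = (-10 - 291)*182 = -301*182 = -54782)
N + m(T, 19) = -54782 - 364 = -55146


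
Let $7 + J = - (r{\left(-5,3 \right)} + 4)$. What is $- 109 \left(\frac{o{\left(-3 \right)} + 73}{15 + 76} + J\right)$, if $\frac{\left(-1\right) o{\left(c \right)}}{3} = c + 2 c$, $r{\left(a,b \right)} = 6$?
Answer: $\frac{157723}{91} \approx 1733.2$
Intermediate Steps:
$o{\left(c \right)} = - 9 c$ ($o{\left(c \right)} = - 3 \left(c + 2 c\right) = - 3 \cdot 3 c = - 9 c$)
$J = -17$ ($J = -7 - \left(6 + 4\right) = -7 - 10 = -17$)
$- 109 \left(\frac{o{\left(-3 \right)} + 73}{15 + 76} + J\right) = - 109 \left(\frac{\left(-9\right) \left(-3\right) + 73}{15 + 76} - 17\right) = - 109 \left(\frac{27 + 73}{91} - 17\right) = - 109 \left(100 \cdot \frac{1}{91} - 17\right) = - 109 \left(\frac{100}{91} - 17\right) = \left(-109\right) \left(- \frac{1447}{91}\right) = \frac{157723}{91}$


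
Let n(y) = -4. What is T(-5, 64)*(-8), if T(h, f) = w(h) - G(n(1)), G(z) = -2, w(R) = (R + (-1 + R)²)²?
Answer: -7704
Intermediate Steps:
T(h, f) = 2 + (h + (-1 + h)²)² (T(h, f) = (h + (-1 + h)²)² - 1*(-2) = (h + (-1 + h)²)² + 2 = 2 + (h + (-1 + h)²)²)
T(-5, 64)*(-8) = (2 + (-5 + (-1 - 5)²)²)*(-8) = (2 + (-5 + (-6)²)²)*(-8) = (2 + (-5 + 36)²)*(-8) = (2 + 31²)*(-8) = (2 + 961)*(-8) = 963*(-8) = -7704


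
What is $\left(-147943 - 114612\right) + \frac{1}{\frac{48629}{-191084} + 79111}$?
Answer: $- \frac{3968990818619641}{15116797695} \approx -2.6256 \cdot 10^{5}$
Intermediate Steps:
$\left(-147943 - 114612\right) + \frac{1}{\frac{48629}{-191084} + 79111} = -262555 + \frac{1}{48629 \left(- \frac{1}{191084}\right) + 79111} = -262555 + \frac{1}{- \frac{48629}{191084} + 79111} = -262555 + \frac{1}{\frac{15116797695}{191084}} = -262555 + \frac{191084}{15116797695} = - \frac{3968990818619641}{15116797695}$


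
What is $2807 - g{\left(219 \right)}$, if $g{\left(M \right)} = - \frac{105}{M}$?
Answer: $\frac{204946}{73} \approx 2807.5$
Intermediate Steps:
$2807 - g{\left(219 \right)} = 2807 - - \frac{105}{219} = 2807 - \left(-105\right) \frac{1}{219} = 2807 - - \frac{35}{73} = 2807 + \frac{35}{73} = \frac{204946}{73}$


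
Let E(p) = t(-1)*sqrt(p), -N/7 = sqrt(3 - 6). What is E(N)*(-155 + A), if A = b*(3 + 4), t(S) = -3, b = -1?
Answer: 486*3**(1/4)*sqrt(7)*sqrt(-I) ≈ 1196.6 - 1196.6*I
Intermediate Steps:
N = -7*I*sqrt(3) (N = -7*sqrt(3 - 6) = -7*I*sqrt(3) ≈ -12.124*I)
A = -7 (A = -(3 + 4) = -1*7 = -7)
E(p) = -3*sqrt(p)
E(N)*(-155 + A) = (-3*3**(1/4)*sqrt(7)*sqrt(-I))*(-155 - 7) = -3*3**(1/4)*sqrt(7)*sqrt(-I)*(-162) = 486*3**(1/4)*sqrt(7)*sqrt(-I)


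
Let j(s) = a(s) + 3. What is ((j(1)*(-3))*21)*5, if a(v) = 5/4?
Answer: -5355/4 ≈ -1338.8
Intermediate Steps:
a(v) = 5/4 (a(v) = 5*(¼) = 5/4)
j(s) = 17/4 (j(s) = 5/4 + 3 = 17/4)
((j(1)*(-3))*21)*5 = (((17/4)*(-3))*21)*5 = -51/4*21*5 = -1071/4*5 = -5355/4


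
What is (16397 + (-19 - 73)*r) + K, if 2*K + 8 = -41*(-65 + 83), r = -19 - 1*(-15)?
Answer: 16392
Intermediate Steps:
r = -4 (r = -19 + 15 = -4)
K = -373 (K = -4 + (-41*(-65 + 83))/2 = -4 + (-41*18)/2 = -4 + (½)*(-738) = -4 - 369 = -373)
(16397 + (-19 - 73)*r) + K = (16397 + (-19 - 73)*(-4)) - 373 = (16397 - 92*(-4)) - 373 = (16397 + 368) - 373 = 16765 - 373 = 16392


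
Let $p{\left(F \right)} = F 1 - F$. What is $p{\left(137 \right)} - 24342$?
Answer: $-24342$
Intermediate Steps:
$p{\left(F \right)} = 0$ ($p{\left(F \right)} = F - F = 0$)
$p{\left(137 \right)} - 24342 = 0 - 24342 = -24342$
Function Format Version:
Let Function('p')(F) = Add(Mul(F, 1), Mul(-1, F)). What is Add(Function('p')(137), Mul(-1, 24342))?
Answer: -24342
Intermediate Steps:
Function('p')(F) = 0 (Function('p')(F) = Add(F, Mul(-1, F)) = 0)
Add(Function('p')(137), Mul(-1, 24342)) = Add(0, Mul(-1, 24342)) = Add(0, -24342) = -24342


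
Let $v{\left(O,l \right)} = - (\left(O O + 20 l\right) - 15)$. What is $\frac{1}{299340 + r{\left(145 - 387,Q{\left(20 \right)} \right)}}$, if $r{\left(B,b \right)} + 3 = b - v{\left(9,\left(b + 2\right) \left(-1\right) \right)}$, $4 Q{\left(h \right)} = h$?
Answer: $\frac{1}{299268} \approx 3.3415 \cdot 10^{-6}$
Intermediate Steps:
$Q{\left(h \right)} = \frac{h}{4}$
$v{\left(O,l \right)} = 15 - O^{2} - 20 l$ ($v{\left(O,l \right)} = - (\left(O^{2} + 20 l\right) - 15) = - (-15 + O^{2} + 20 l) = 15 - O^{2} - 20 l$)
$r{\left(B,b \right)} = 23 - 19 b$ ($r{\left(B,b \right)} = -3 - \left(15 - 81 - b - 20 \left(b + 2\right) \left(-1\right)\right) = -3 - \left(15 - 81 - b - 20 \left(2 + b\right) \left(-1\right)\right) = -3 - \left(-66 - b - 20 \left(-2 - b\right)\right) = -3 - \left(-26 + 19 b\right) = 23 - 19 b$)
$\frac{1}{299340 + r{\left(145 - 387,Q{\left(20 \right)} \right)}} = \frac{1}{299340 + \left(23 - 19 \cdot \frac{1}{4} \cdot 20\right)} = \frac{1}{299340 + \left(23 - 95\right)} = \frac{1}{299340 - 72} = \frac{1}{299268}$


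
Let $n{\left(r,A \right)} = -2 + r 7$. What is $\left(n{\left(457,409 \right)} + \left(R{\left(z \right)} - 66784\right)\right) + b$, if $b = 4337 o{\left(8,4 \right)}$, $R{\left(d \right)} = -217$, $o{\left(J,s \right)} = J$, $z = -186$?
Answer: $-29108$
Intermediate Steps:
$n{\left(r,A \right)} = -2 + 7 r$
$b = 34696$ ($b = 4337 \cdot 8 = 34696$)
$\left(n{\left(457,409 \right)} + \left(R{\left(z \right)} - 66784\right)\right) + b = \left(\left(-2 + 7 \cdot 457\right) - 67001\right) + 34696 = \left(\left(-2 + 3199\right) - 67001\right) + 34696 = \left(3197 - 67001\right) + 34696 = -63804 + 34696 = -29108$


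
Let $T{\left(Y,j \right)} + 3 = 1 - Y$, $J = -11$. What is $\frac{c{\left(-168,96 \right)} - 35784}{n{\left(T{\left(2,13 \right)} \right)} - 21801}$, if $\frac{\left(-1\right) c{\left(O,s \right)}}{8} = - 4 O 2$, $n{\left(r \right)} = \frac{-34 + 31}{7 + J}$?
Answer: $\frac{62048}{29067} \approx 2.1347$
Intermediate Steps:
$T{\left(Y,j \right)} = -2 - Y$ ($T{\left(Y,j \right)} = -3 - \left(-1 + Y\right) = -2 - Y$)
$n{\left(r \right)} = \frac{3}{4}$ ($n{\left(r \right)} = \frac{-34 + 31}{7 - 11} = - \frac{3}{-4} = \left(-3\right) \left(- \frac{1}{4}\right) = \frac{3}{4}$)
$c{\left(O,s \right)} = 64 O$ ($c{\left(O,s \right)} = - 8 - 4 O 2 = - 8 \left(- 8 O\right) = 64 O$)
$\frac{c{\left(-168,96 \right)} - 35784}{n{\left(T{\left(2,13 \right)} \right)} - 21801} = \frac{64 \left(-168\right) - 35784}{\frac{3}{4} - 21801} = \frac{-10752 - 35784}{- \frac{87201}{4}} = \left(-46536\right) \left(- \frac{4}{87201}\right) = \frac{62048}{29067}$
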